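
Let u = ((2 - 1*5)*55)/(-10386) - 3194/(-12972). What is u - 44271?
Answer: -82839891719/1871211 ≈ -44271.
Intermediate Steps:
u = 490462/1871211 (u = ((2 - 5)*55)*(-1/10386) - 3194*(-1/12972) = -3*55*(-1/10386) + 1597/6486 = -165*(-1/10386) + 1597/6486 = 55/3462 + 1597/6486 = 490462/1871211 ≈ 0.26211)
u - 44271 = 490462/1871211 - 44271 = -82839891719/1871211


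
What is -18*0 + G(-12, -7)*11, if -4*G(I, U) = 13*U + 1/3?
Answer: 748/3 ≈ 249.33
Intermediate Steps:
G(I, U) = -1/12 - 13*U/4 (G(I, U) = -(13*U + 1/3)/4 = -(1/3 + 13*U)/4 = -1/12 - 13*U/4)
-18*0 + G(-12, -7)*11 = -18*0 + (-1/12 - 13/4*(-7))*11 = 0 + (-1/12 + 91/4)*11 = 0 + (68/3)*11 = 0 + 748/3 = 748/3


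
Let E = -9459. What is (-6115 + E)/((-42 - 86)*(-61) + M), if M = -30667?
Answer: 15574/22859 ≈ 0.68131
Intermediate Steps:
(-6115 + E)/((-42 - 86)*(-61) + M) = (-6115 - 9459)/((-42 - 86)*(-61) - 30667) = -15574/(-128*(-61) - 30667) = -15574/(7808 - 30667) = -15574/(-22859) = -15574*(-1/22859) = 15574/22859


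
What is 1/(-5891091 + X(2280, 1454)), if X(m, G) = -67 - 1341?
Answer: -1/5892499 ≈ -1.6971e-7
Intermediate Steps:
X(m, G) = -1408
1/(-5891091 + X(2280, 1454)) = 1/(-5891091 - 1408) = 1/(-5892499) = -1/5892499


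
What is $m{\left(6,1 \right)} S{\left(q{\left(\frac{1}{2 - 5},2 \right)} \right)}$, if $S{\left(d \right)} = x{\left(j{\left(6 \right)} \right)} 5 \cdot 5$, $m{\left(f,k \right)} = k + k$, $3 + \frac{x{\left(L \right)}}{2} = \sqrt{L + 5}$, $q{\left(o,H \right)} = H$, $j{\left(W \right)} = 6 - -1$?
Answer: $-300 + 200 \sqrt{3} \approx 46.41$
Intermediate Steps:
$j{\left(W \right)} = 7$ ($j{\left(W \right)} = 6 + 1 = 7$)
$x{\left(L \right)} = -6 + 2 \sqrt{5 + L}$ ($x{\left(L \right)} = -6 + 2 \sqrt{L + 5} = -6 + 2 \sqrt{5 + L}$)
$m{\left(f,k \right)} = 2 k$
$S{\left(d \right)} = -150 + 100 \sqrt{3}$ ($S{\left(d \right)} = \left(-6 + 2 \sqrt{5 + 7}\right) 5 \cdot 5 = \left(-6 + 2 \sqrt{12}\right) 5 \cdot 5 = \left(-6 + 2 \cdot 2 \sqrt{3}\right) 5 \cdot 5 = \left(-6 + 4 \sqrt{3}\right) 5 \cdot 5 = \left(-30 + 20 \sqrt{3}\right) 5 = -150 + 100 \sqrt{3}$)
$m{\left(6,1 \right)} S{\left(q{\left(\frac{1}{2 - 5},2 \right)} \right)} = 2 \cdot 1 \left(-150 + 100 \sqrt{3}\right) = 2 \left(-150 + 100 \sqrt{3}\right) = -300 + 200 \sqrt{3}$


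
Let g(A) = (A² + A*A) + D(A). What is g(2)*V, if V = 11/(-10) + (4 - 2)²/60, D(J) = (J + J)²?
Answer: -124/5 ≈ -24.800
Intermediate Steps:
D(J) = 4*J² (D(J) = (2*J)² = 4*J²)
g(A) = 6*A² (g(A) = (A² + A*A) + 4*A² = (A² + A²) + 4*A² = 2*A² + 4*A² = 6*A²)
V = -31/30 (V = 11*(-⅒) + 2²*(1/60) = -11/10 + 4*(1/60) = -11/10 + 1/15 = -31/30 ≈ -1.0333)
g(2)*V = (6*2²)*(-31/30) = (6*4)*(-31/30) = 24*(-31/30) = -124/5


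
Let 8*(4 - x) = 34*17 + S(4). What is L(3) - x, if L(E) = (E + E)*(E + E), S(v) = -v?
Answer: 415/4 ≈ 103.75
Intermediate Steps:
L(E) = 4*E² (L(E) = (2*E)*(2*E) = 4*E²)
x = -271/4 (x = 4 - (34*17 - 1*4)/8 = 4 - (578 - 4)/8 = 4 - ⅛*574 = 4 - 287/4 = -271/4 ≈ -67.750)
L(3) - x = 4*3² - 1*(-271/4) = 4*9 + 271/4 = 36 + 271/4 = 415/4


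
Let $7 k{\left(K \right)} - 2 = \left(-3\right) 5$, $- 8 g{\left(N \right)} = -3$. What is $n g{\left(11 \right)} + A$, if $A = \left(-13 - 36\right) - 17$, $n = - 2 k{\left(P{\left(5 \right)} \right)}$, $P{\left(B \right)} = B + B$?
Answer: $- \frac{1809}{28} \approx -64.607$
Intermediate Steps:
$g{\left(N \right)} = \frac{3}{8}$ ($g{\left(N \right)} = \left(- \frac{1}{8}\right) \left(-3\right) = \frac{3}{8}$)
$P{\left(B \right)} = 2 B$
$k{\left(K \right)} = - \frac{13}{7}$ ($k{\left(K \right)} = \frac{2}{7} + \frac{\left(-3\right) 5}{7} = \frac{2}{7} + \frac{1}{7} \left(-15\right) = \frac{2}{7} - \frac{15}{7} = - \frac{13}{7}$)
$n = \frac{26}{7}$ ($n = \left(-2\right) \left(- \frac{13}{7}\right) = \frac{26}{7} \approx 3.7143$)
$A = -66$ ($A = -49 - 17 = -66$)
$n g{\left(11 \right)} + A = \frac{26}{7} \cdot \frac{3}{8} - 66 = \frac{39}{28} - 66 = - \frac{1809}{28}$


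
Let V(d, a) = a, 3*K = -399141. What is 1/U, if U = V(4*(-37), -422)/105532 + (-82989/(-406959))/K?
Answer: -45349172573586/181411194079 ≈ -249.98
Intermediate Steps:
K = -133047 (K = (⅓)*(-399141) = -133047)
U = -181411194079/45349172573586 (U = -422/105532 - 82989/(-406959)/(-133047) = -422*1/105532 - 82989*(-1/406959)*(-1/133047) = -211/52766 + (27663/135653)*(-1/133047) = -211/52766 - 9221/6016074897 = -181411194079/45349172573586 ≈ -0.0040003)
1/U = 1/(-181411194079/45349172573586) = -45349172573586/181411194079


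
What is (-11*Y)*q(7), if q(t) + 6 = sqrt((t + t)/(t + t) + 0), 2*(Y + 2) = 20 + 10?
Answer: 715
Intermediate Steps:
Y = 13 (Y = -2 + (20 + 10)/2 = -2 + (1/2)*30 = -2 + 15 = 13)
q(t) = -5 (q(t) = -6 + sqrt((t + t)/(t + t) + 0) = -6 + sqrt((2*t)/((2*t)) + 0) = -6 + sqrt((2*t)*(1/(2*t)) + 0) = -6 + sqrt(1 + 0) = -6 + sqrt(1) = -6 + 1 = -5)
(-11*Y)*q(7) = -11*13*(-5) = -143*(-5) = 715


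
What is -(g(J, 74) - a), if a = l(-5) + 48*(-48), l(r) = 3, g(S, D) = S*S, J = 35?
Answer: -3526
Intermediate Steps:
g(S, D) = S²
a = -2301 (a = 3 + 48*(-48) = 3 - 2304 = -2301)
-(g(J, 74) - a) = -(35² - 1*(-2301)) = -(1225 + 2301) = -1*3526 = -3526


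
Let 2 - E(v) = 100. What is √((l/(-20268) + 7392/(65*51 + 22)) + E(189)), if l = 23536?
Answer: I*√3079654155010166/5636193 ≈ 9.8461*I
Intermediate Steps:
E(v) = -98 (E(v) = 2 - 1*100 = 2 - 100 = -98)
√((l/(-20268) + 7392/(65*51 + 22)) + E(189)) = √((23536/(-20268) + 7392/(65*51 + 22)) - 98) = √((23536*(-1/20268) + 7392/(3315 + 22)) - 98) = √((-5884/5067 + 7392/3337) - 98) = √(17820356/16908579 - 98) = √(-1639220386/16908579) = I*√3079654155010166/5636193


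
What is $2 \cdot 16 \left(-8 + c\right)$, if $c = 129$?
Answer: $3872$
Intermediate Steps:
$2 \cdot 16 \left(-8 + c\right) = 2 \cdot 16 \left(-8 + 129\right) = 32 \cdot 121 = 3872$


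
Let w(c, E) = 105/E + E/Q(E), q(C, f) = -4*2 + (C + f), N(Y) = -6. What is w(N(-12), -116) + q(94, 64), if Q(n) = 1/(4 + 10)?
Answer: -171089/116 ≈ -1474.9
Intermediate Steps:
Q(n) = 1/14
q(C, f) = -8 + C + f (q(C, f) = -8 + (C + f) = -8 + C + f)
w(c, E) = 14*E + 105/E (w(c, E) = 105/E + E/(1/14) = 105/E + E*14 = 105/E + 14*E = 14*E + 105/E)
w(N(-12), -116) + q(94, 64) = (14*(-116) + 105/(-116)) + (-8 + 94 + 64) = (-1624 + 105*(-1/116)) + 150 = (-1624 - 105/116) + 150 = -188489/116 + 150 = -171089/116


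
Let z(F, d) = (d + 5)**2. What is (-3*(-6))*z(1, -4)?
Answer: 18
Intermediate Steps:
z(F, d) = (5 + d)**2
(-3*(-6))*z(1, -4) = (-3*(-6))*(5 - 4)**2 = 18*1**2 = 18*1 = 18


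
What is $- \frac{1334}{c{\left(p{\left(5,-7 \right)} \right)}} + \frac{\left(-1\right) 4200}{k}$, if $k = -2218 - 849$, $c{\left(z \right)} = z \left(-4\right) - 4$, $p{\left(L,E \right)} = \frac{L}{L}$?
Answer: $\frac{2062489}{12268} \approx 168.12$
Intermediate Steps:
$p{\left(L,E \right)} = 1$
$c{\left(z \right)} = -4 - 4 z$ ($c{\left(z \right)} = - 4 z - 4 = -4 - 4 z$)
$k = -3067$
$- \frac{1334}{c{\left(p{\left(5,-7 \right)} \right)}} + \frac{\left(-1\right) 4200}{k} = - \frac{1334}{-4 - 4} + \frac{\left(-1\right) 4200}{-3067} = - \frac{1334}{-4 - 4} - - \frac{4200}{3067} = - \frac{1334}{-8} + \frac{4200}{3067} = \left(-1334\right) \left(- \frac{1}{8}\right) + \frac{4200}{3067} = \frac{667}{4} + \frac{4200}{3067} = \frac{2062489}{12268}$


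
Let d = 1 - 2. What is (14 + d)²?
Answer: 169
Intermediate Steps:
d = -1
(14 + d)² = (14 - 1)² = 13² = 169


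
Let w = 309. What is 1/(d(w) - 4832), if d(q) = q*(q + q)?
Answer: 1/186130 ≈ 5.3726e-6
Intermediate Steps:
d(q) = 2*q**2 (d(q) = q*(2*q) = 2*q**2)
1/(d(w) - 4832) = 1/(2*309**2 - 4832) = 1/(2*95481 - 4832) = 1/(190962 - 4832) = 1/186130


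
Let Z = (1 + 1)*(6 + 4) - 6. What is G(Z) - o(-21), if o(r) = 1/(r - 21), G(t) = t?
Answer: 589/42 ≈ 14.024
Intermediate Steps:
Z = 14 (Z = 2*10 - 6 = 20 - 6 = 14)
o(r) = 1/(-21 + r)
G(Z) - o(-21) = 14 - 1/(-21 - 21) = 14 - 1/(-42) = 14 - 1*(-1/42) = 14 + 1/42 = 589/42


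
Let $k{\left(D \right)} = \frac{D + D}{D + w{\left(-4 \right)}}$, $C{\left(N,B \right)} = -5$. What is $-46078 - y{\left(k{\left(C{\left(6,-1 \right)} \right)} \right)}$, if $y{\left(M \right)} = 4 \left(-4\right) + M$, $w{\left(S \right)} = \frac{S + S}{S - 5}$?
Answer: $- \frac{1704384}{37} \approx -46064.0$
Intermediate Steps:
$w{\left(S \right)} = \frac{2 S}{-5 + S}$
$k{\left(D \right)} = \frac{2 D}{\frac{8}{9} + D}$ ($k{\left(D \right)} = \frac{D + D}{D + 2 \left(-4\right) \frac{1}{-5 - 4}} = \frac{2 D}{D + 2 \left(-4\right) \frac{1}{-9}} = \frac{2 D}{D + 2 \left(-4\right) \left(- \frac{1}{9}\right)} = \frac{2 D}{D + \frac{8}{9}} = \frac{2 D}{\frac{8}{9} + D}$)
$y{\left(M \right)} = -16 + M$
$-46078 - y{\left(k{\left(C{\left(6,-1 \right)} \right)} \right)} = -46078 - \left(-16 + 18 \left(-5\right) \frac{1}{8 + 9 \left(-5\right)}\right) = -46078 - \left(-16 + 18 \left(-5\right) \frac{1}{8 - 45}\right) = -46078 - \left(-16 + 18 \left(-5\right) \frac{1}{-37}\right) = -46078 - \left(-16 + 18 \left(-5\right) \left(- \frac{1}{37}\right)\right) = -46078 - \left(-16 + \frac{90}{37}\right) = -46078 - - \frac{502}{37} = -46078 + \frac{502}{37} = - \frac{1704384}{37}$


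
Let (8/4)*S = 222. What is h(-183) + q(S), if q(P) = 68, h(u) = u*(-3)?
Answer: 617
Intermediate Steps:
S = 111 (S = (½)*222 = 111)
h(u) = -3*u
h(-183) + q(S) = -3*(-183) + 68 = 549 + 68 = 617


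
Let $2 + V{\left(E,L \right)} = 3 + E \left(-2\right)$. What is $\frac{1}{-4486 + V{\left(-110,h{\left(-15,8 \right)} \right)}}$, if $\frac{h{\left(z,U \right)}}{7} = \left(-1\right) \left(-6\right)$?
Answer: $- \frac{1}{4265} \approx -0.00023447$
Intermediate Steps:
$h{\left(z,U \right)} = 42$ ($h{\left(z,U \right)} = 7 \left(\left(-1\right) \left(-6\right)\right) = 7 \cdot 6 = 42$)
$V{\left(E,L \right)} = 1 - 2 E$ ($V{\left(E,L \right)} = -2 + \left(3 + E \left(-2\right)\right) = -2 - \left(-3 + 2 E\right) = 1 - 2 E$)
$\frac{1}{-4486 + V{\left(-110,h{\left(-15,8 \right)} \right)}} = \frac{1}{-4486 + \left(1 - -220\right)} = \frac{1}{-4486 + \left(1 + 220\right)} = \frac{1}{-4486 + 221} = \frac{1}{-4265} = - \frac{1}{4265}$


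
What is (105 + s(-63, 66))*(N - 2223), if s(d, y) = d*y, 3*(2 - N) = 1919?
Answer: 11594282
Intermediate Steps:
N = -1913/3 (N = 2 - ⅓*1919 = 2 - 1919/3 = -1913/3 ≈ -637.67)
(105 + s(-63, 66))*(N - 2223) = (105 - 63*66)*(-1913/3 - 2223) = (105 - 4158)*(-8582/3) = -4053*(-8582/3) = 11594282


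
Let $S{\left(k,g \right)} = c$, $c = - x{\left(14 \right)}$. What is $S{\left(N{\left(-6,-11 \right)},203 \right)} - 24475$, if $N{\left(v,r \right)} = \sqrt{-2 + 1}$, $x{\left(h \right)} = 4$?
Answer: $-24479$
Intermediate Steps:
$N{\left(v,r \right)} = i$ ($N{\left(v,r \right)} = \sqrt{-1} = i$)
$c = -4$ ($c = \left(-1\right) 4 = -4$)
$S{\left(k,g \right)} = -4$
$S{\left(N{\left(-6,-11 \right)},203 \right)} - 24475 = -4 - 24475 = -24479$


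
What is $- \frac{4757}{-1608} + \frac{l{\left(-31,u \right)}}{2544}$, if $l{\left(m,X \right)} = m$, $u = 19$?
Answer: $\frac{7495}{2544} \approx 2.9461$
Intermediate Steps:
$- \frac{4757}{-1608} + \frac{l{\left(-31,u \right)}}{2544} = - \frac{4757}{-1608} - \frac{31}{2544} = \left(-4757\right) \left(- \frac{1}{1608}\right) - \frac{31}{2544} = \frac{71}{24} - \frac{31}{2544} = \frac{7495}{2544}$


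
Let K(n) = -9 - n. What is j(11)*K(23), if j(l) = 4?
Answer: -128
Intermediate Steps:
j(11)*K(23) = 4*(-9 - 1*23) = 4*(-9 - 23) = 4*(-32) = -128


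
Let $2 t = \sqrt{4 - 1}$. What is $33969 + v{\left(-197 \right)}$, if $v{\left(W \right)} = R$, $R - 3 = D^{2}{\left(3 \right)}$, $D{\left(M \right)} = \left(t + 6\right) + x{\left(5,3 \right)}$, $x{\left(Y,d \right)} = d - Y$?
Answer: $\frac{135955}{4} + 4 \sqrt{3} \approx 33996.0$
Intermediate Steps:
$t = \frac{\sqrt{3}}{2}$ ($t = \frac{\sqrt{4 - 1}}{2} = \frac{\sqrt{3}}{2} \approx 0.86602$)
$D{\left(M \right)} = 4 + \frac{\sqrt{3}}{2}$ ($D{\left(M \right)} = \left(\frac{\sqrt{3}}{2} + 6\right) + \left(3 - 5\right) = \left(6 + \frac{\sqrt{3}}{2}\right) + \left(3 - 5\right) = \left(6 + \frac{\sqrt{3}}{2}\right) - 2 = 4 + \frac{\sqrt{3}}{2}$)
$R = 3 + \left(4 + \frac{\sqrt{3}}{2}\right)^{2} \approx 26.678$
$v{\left(W \right)} = \frac{79}{4} + 4 \sqrt{3}$
$33969 + v{\left(-197 \right)} = 33969 + \left(\frac{79}{4} + 4 \sqrt{3}\right) = \frac{135955}{4} + 4 \sqrt{3}$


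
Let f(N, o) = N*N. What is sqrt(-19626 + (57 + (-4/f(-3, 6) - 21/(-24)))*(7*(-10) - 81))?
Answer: I*sqrt(4074914)/12 ≈ 168.22*I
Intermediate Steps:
f(N, o) = N**2
sqrt(-19626 + (57 + (-4/f(-3, 6) - 21/(-24)))*(7*(-10) - 81)) = sqrt(-19626 + (57 + (-4/((-3)**2) - 21/(-24)))*(7*(-10) - 81)) = sqrt(-19626 + (57 + (-4/9 - 21*(-1/24)))*(-70 - 81)) = sqrt(-19626 + (57 + (-4*1/9 + 7/8))*(-151)) = sqrt(-19626 + (57 + (-4/9 + 7/8))*(-151)) = sqrt(-19626 + (57 + 31/72)*(-151)) = sqrt(-19626 + (4135/72)*(-151)) = sqrt(-19626 - 624385/72) = sqrt(-2037457/72) = I*sqrt(4074914)/12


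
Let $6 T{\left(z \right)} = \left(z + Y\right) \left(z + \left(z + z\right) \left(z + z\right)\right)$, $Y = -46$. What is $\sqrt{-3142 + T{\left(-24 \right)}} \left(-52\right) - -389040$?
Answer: $389040 - 52 i \sqrt{29742} \approx 3.8904 \cdot 10^{5} - 8967.9 i$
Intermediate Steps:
$T{\left(z \right)} = \frac{\left(-46 + z\right) \left(z + 4 z^{2}\right)}{6}$ ($T{\left(z \right)} = \frac{\left(z - 46\right) \left(z + \left(z + z\right) \left(z + z\right)\right)}{6} = \frac{\left(-46 + z\right) \left(z + 2 z 2 z\right)}{6} = \frac{\left(-46 + z\right) \left(z + 4 z^{2}\right)}{6}$)
$\sqrt{-3142 + T{\left(-24 \right)}} \left(-52\right) - -389040 = \sqrt{-3142 + \frac{1}{6} \left(-24\right) \left(-46 - -4392 + 4 \left(-24\right)^{2}\right)} \left(-52\right) - -389040 = \sqrt{-3142 + \frac{1}{6} \left(-24\right) \left(-46 + 4392 + 4 \cdot 576\right)} \left(-52\right) + 389040 = \sqrt{-3142 + \frac{1}{6} \left(-24\right) \left(-46 + 4392 + 2304\right)} \left(-52\right) + 389040 = \sqrt{-3142 + \frac{1}{6} \left(-24\right) 6650} \left(-52\right) + 389040 = \sqrt{-3142 - 26600} \left(-52\right) + 389040 = \sqrt{-29742} \left(-52\right) + 389040 = i \sqrt{29742} \left(-52\right) + 389040 = - 52 i \sqrt{29742} + 389040 = 389040 - 52 i \sqrt{29742}$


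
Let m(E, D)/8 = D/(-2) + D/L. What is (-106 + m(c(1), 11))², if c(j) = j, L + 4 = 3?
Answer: 56644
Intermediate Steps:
L = -1 (L = -4 + 3 = -1)
m(E, D) = -12*D (m(E, D) = 8*(D/(-2) + D/(-1)) = 8*(D*(-½) + D*(-1)) = 8*(-D/2 - D) = 8*(-3*D/2) = -12*D)
(-106 + m(c(1), 11))² = (-106 - 12*11)² = (-106 - 132)² = (-238)² = 56644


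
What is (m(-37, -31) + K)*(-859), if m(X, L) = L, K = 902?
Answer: -748189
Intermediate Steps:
(m(-37, -31) + K)*(-859) = (-31 + 902)*(-859) = 871*(-859) = -748189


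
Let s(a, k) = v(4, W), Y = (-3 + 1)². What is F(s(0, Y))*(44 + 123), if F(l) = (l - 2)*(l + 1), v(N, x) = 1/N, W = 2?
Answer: -5845/16 ≈ -365.31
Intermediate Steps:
Y = 4 (Y = (-2)² = 4)
v(N, x) = 1/N
s(a, k) = ¼ (s(a, k) = 1/4 = ¼)
F(l) = (1 + l)*(-2 + l) (F(l) = (-2 + l)*(1 + l) = (1 + l)*(-2 + l))
F(s(0, Y))*(44 + 123) = (-2 + (¼)² - 1*¼)*(44 + 123) = (-2 + 1/16 - ¼)*167 = -35/16*167 = -5845/16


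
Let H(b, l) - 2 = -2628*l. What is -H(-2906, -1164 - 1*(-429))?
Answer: -1931582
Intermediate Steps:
H(b, l) = 2 - 2628*l
-H(-2906, -1164 - 1*(-429)) = -(2 - 2628*(-1164 - 1*(-429))) = -(2 - 2628*(-1164 + 429)) = -(2 - 2628*(-735)) = -(2 + 1931580) = -1*1931582 = -1931582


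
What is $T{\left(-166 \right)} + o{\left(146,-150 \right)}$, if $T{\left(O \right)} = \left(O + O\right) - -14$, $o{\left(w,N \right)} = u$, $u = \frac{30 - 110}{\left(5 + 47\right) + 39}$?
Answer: $- \frac{29018}{91} \approx -318.88$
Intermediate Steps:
$u = - \frac{80}{91}$ ($u = - \frac{80}{52 + 39} = - \frac{80}{91} \approx -0.87912$)
$o{\left(w,N \right)} = - \frac{80}{91}$
$T{\left(O \right)} = 14 + 2 O$ ($T{\left(O \right)} = 2 O + 14 = 14 + 2 O$)
$T{\left(-166 \right)} + o{\left(146,-150 \right)} = \left(14 + 2 \left(-166\right)\right) - \frac{80}{91} = \left(14 - 332\right) - \frac{80}{91} = -318 - \frac{80}{91} = - \frac{29018}{91}$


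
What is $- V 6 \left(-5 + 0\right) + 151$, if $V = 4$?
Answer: $271$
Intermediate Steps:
$- V 6 \left(-5 + 0\right) + 151 = - 4 \cdot 6 \left(-5 + 0\right) + 151 = - 4 \cdot 6 \left(-5\right) + 151 = - 4 \left(-30\right) + 151 = \left(-1\right) \left(-120\right) + 151 = 120 + 151 = 271$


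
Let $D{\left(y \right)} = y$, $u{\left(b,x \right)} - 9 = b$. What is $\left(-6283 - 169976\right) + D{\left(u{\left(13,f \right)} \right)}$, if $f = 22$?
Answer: $-176237$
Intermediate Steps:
$u{\left(b,x \right)} = 9 + b$
$\left(-6283 - 169976\right) + D{\left(u{\left(13,f \right)} \right)} = \left(-6283 - 169976\right) + \left(9 + 13\right) = -176259 + 22 = -176237$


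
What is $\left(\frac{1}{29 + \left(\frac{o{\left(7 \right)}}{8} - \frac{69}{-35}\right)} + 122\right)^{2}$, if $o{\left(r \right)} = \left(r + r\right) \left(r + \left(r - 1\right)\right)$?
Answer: $\frac{842176960804}{56565441} \approx 14889.0$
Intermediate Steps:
$o{\left(r \right)} = 2 r \left(-1 + 2 r\right)$ ($o{\left(r \right)} = 2 r \left(r + \left(r - 1\right)\right) = 2 r \left(r + \left(-1 + r\right)\right) = 2 r \left(-1 + 2 r\right)$)
$\left(\frac{1}{29 + \left(\frac{o{\left(7 \right)}}{8} - \frac{69}{-35}\right)} + 122\right)^{2} = \left(\frac{1}{29 - \left(- \frac{69}{35} - \frac{2 \cdot 7 \left(-1 + 2 \cdot 7\right)}{8}\right)} + 122\right)^{2} = \left(\frac{1}{29 - \left(- \frac{69}{35} - 2 \cdot 7 \left(-1 + 14\right) \frac{1}{8}\right)} + 122\right)^{2} = \left(\frac{1}{29 + \left(2 \cdot 7 \cdot 13 \cdot \frac{1}{8} + \frac{69}{35}\right)} + 122\right)^{2} = \left(\frac{1}{29 + \left(182 \cdot \frac{1}{8} + \frac{69}{35}\right)} + 122\right)^{2} = \left(\frac{1}{29 + \left(\frac{91}{4} + \frac{69}{35}\right)} + 122\right)^{2} = \left(\frac{1}{29 + \frac{3461}{140}} + 122\right)^{2} = \left(\frac{1}{\frac{7521}{140}} + 122\right)^{2} = \left(\frac{140}{7521} + 122\right)^{2} = \left(\frac{917702}{7521}\right)^{2} = \frac{842176960804}{56565441}$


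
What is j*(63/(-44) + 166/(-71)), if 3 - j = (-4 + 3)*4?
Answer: -82439/3124 ≈ -26.389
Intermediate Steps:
j = 7 (j = 3 - (-4 + 3)*4 = 3 - (-1)*4 = 3 - 1*(-4) = 3 + 4 = 7)
j*(63/(-44) + 166/(-71)) = 7*(63/(-44) + 166/(-71)) = 7*(63*(-1/44) + 166*(-1/71)) = 7*(-63/44 - 166/71) = 7*(-11777/3124) = -82439/3124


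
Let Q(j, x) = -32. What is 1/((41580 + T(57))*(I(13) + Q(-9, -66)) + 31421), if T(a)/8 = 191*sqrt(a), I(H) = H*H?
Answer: 5727881/30310791779089 - 209336*sqrt(57)/30310791779089 ≈ 1.3683e-7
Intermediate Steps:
I(H) = H**2
T(a) = 1528*sqrt(a) (T(a) = 8*(191*sqrt(a)) = 1528*sqrt(a))
1/((41580 + T(57))*(I(13) + Q(-9, -66)) + 31421) = 1/((41580 + 1528*sqrt(57))*(13**2 - 32) + 31421) = 1/((41580 + 1528*sqrt(57))*(169 - 32) + 31421) = 1/((41580 + 1528*sqrt(57))*137 + 31421) = 1/((5696460 + 209336*sqrt(57)) + 31421) = 1/(5727881 + 209336*sqrt(57))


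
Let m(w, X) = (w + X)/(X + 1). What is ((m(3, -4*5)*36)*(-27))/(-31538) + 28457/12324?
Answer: 663680855/284031228 ≈ 2.3366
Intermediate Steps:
m(w, X) = (X + w)/(1 + X)
((m(3, -4*5)*36)*(-27))/(-31538) + 28457/12324 = ((((-4*5 + 3)/(1 - 4*5))*36)*(-27))/(-31538) + 28457/12324 = ((((-20 + 3)/(1 - 20))*36)*(-27))*(-1/31538) + 28457*(1/12324) = (((-17/(-19))*36)*(-27))*(-1/31538) + 2189/948 = ((-1/19*(-17)*36)*(-27))*(-1/31538) + 2189/948 = (((17/19)*36)*(-27))*(-1/31538) + 2189/948 = ((612/19)*(-27))*(-1/31538) + 2189/948 = -16524/19*(-1/31538) + 2189/948 = 8262/299611 + 2189/948 = 663680855/284031228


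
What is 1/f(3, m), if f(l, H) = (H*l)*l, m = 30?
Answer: 1/270 ≈ 0.0037037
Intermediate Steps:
f(l, H) = H*l²
1/f(3, m) = 1/(30*3²) = 1/(30*9) = 1/270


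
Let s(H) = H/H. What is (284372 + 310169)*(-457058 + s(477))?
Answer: -271739125837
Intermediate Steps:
s(H) = 1
(284372 + 310169)*(-457058 + s(477)) = (284372 + 310169)*(-457058 + 1) = 594541*(-457057) = -271739125837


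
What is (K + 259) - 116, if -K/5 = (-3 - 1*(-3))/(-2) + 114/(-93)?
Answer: 4623/31 ≈ 149.13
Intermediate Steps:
K = 190/31 (K = -5*((-3 - 1*(-3))/(-2) + 114/(-93)) = -5*((-3 + 3)*(-1/2) + 114*(-1/93)) = -5*(0*(-1/2) - 38/31) = -5*(0 - 38/31) = -5*(-38/31) = 190/31 ≈ 6.1290)
(K + 259) - 116 = (190/31 + 259) - 116 = 8219/31 - 116 = 4623/31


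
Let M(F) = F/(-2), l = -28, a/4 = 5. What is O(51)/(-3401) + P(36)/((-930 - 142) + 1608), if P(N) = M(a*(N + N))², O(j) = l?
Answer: 220386676/227867 ≈ 967.17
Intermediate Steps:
a = 20 (a = 4*5 = 20)
O(j) = -28
M(F) = -F/2 (M(F) = F*(-½) = -F/2)
P(N) = 400*N² (P(N) = (-10*(N + N))² = (-10*2*N)² = (-20*N)² = 400*N²)
O(51)/(-3401) + P(36)/((-930 - 142) + 1608) = -28/(-3401) + (400*36²)/((-930 - 142) + 1608) = -28*(-1/3401) + (400*1296)/(-1072 + 1608) = 28/3401 + 518400/536 = 28/3401 + 518400*(1/536) = 28/3401 + 64800/67 = 220386676/227867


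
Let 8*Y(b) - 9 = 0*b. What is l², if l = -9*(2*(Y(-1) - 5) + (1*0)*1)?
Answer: 77841/16 ≈ 4865.1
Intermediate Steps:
Y(b) = 9/8 (Y(b) = 9/8 + (0*b)/8 = 9/8 + (⅛)*0 = 9/8 + 0 = 9/8)
l = 279/4 (l = -9*(2*(9/8 - 5) + (1*0)*1) = -9*(2*(-31/8) + 0*1) = -9*(-31/4 + 0) = -9*(-31/4) = 279/4 ≈ 69.750)
l² = (279/4)² = 77841/16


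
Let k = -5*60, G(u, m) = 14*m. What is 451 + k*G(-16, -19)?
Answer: 80251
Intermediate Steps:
k = -300
451 + k*G(-16, -19) = 451 - 4200*(-19) = 451 - 300*(-266) = 451 + 79800 = 80251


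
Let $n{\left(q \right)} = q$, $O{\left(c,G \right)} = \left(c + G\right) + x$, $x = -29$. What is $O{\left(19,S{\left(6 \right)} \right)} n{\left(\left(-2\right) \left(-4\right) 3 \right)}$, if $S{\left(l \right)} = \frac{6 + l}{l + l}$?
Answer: $-216$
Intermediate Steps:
$S{\left(l \right)} = \frac{6 + l}{2 l}$
$O{\left(c,G \right)} = -29 + G + c$ ($O{\left(c,G \right)} = \left(c + G\right) - 29 = \left(G + c\right) - 29 = -29 + G + c$)
$O{\left(19,S{\left(6 \right)} \right)} n{\left(\left(-2\right) \left(-4\right) 3 \right)} = \left(-29 + \frac{6 + 6}{2 \cdot 6} + 19\right) \left(-2\right) \left(-4\right) 3 = \left(-29 + \frac{1}{2} \cdot \frac{1}{6} \cdot 12 + 19\right) 8 \cdot 3 = \left(-29 + 1 + 19\right) 24 = \left(-9\right) 24 = -216$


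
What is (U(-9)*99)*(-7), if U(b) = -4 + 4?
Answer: 0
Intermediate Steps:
U(b) = 0
(U(-9)*99)*(-7) = (0*99)*(-7) = 0*(-7) = 0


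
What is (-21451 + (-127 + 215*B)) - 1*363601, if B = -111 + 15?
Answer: -405819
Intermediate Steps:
B = -96
(-21451 + (-127 + 215*B)) - 1*363601 = (-21451 + (-127 + 215*(-96))) - 1*363601 = (-21451 + (-127 - 20640)) - 363601 = (-21451 - 20767) - 363601 = -42218 - 363601 = -405819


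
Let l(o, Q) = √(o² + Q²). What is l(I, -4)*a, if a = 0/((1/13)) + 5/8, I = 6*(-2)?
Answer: 5*√10/2 ≈ 7.9057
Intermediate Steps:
I = -12
a = 5/8 (a = 0/((1*(1/13))) + 5*(⅛) = 0/(1/13) + 5/8 = 0*13 + 5/8 = 0 + 5/8 = 5/8 ≈ 0.62500)
l(o, Q) = √(Q² + o²)
l(I, -4)*a = √((-4)² + (-12)²)*(5/8) = √(16 + 144)*(5/8) = √160*(5/8) = (4*√10)*(5/8) = 5*√10/2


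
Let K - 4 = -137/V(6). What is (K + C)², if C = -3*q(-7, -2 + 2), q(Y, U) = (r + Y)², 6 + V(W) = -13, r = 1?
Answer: 3381921/361 ≈ 9368.2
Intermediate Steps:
V(W) = -19 (V(W) = -6 - 13 = -19)
q(Y, U) = (1 + Y)²
K = 213/19 (K = 4 - 137/(-19) = 4 - 137*(-1/19) = 4 + 137/19 = 213/19 ≈ 11.211)
C = -108 (C = -3*(1 - 7)² = -3*(-6)² = -3*36 = -108)
(K + C)² = (213/19 - 108)² = (-1839/19)² = 3381921/361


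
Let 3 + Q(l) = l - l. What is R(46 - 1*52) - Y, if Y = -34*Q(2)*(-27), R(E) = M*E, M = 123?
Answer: 2016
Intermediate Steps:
Q(l) = -3 (Q(l) = -3 + (l - l) = -3 + 0 = -3)
R(E) = 123*E
Y = -2754 (Y = -34*(-3)*(-27) = 102*(-27) = -2754)
R(46 - 1*52) - Y = 123*(46 - 1*52) - 1*(-2754) = 123*(46 - 52) + 2754 = 123*(-6) + 2754 = -738 + 2754 = 2016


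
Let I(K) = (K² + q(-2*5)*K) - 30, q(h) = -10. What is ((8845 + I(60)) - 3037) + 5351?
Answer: 14129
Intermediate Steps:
I(K) = -30 + K² - 10*K (I(K) = (K² - 10*K) - 30 = -30 + K² - 10*K)
((8845 + I(60)) - 3037) + 5351 = ((8845 + (-30 + 60² - 10*60)) - 3037) + 5351 = ((8845 + (-30 + 3600 - 600)) - 3037) + 5351 = ((8845 + 2970) - 3037) + 5351 = (11815 - 3037) + 5351 = 8778 + 5351 = 14129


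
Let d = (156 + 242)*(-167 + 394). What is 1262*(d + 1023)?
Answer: 115307678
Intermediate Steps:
d = 90346 (d = 398*227 = 90346)
1262*(d + 1023) = 1262*(90346 + 1023) = 1262*91369 = 115307678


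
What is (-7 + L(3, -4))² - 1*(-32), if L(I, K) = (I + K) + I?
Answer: 57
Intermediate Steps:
L(I, K) = K + 2*I
(-7 + L(3, -4))² - 1*(-32) = (-7 + (-4 + 2*3))² - 1*(-32) = (-7 + (-4 + 6))² + 32 = (-7 + 2)² + 32 = (-5)² + 32 = 25 + 32 = 57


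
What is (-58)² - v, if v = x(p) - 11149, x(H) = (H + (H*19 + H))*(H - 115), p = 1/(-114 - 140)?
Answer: 935707277/64516 ≈ 14503.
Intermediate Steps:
p = -1/254 (p = 1/(-254) = -1/254 ≈ -0.0039370)
x(H) = 21*H*(-115 + H) (x(H) = (H + (19*H + H))*(-115 + H) = (H + 20*H)*(-115 + H) = (21*H)*(-115 + H) = 21*H*(-115 + H))
v = -718675453/64516 (v = 21*(-1/254)*(-115 - 1/254) - 11149 = 21*(-1/254)*(-29211/254) - 11149 = 613431/64516 - 11149 = -718675453/64516 ≈ -11139.)
(-58)² - v = (-58)² - 1*(-718675453/64516) = 3364 + 718675453/64516 = 935707277/64516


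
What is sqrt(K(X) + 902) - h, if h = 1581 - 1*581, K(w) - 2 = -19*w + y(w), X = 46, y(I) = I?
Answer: -1000 + 2*sqrt(19) ≈ -991.28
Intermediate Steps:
K(w) = 2 - 18*w (K(w) = 2 + (-19*w + w) = 2 - 18*w)
h = 1000 (h = 1581 - 581 = 1000)
sqrt(K(X) + 902) - h = sqrt((2 - 18*46) + 902) - 1*1000 = sqrt((2 - 828) + 902) - 1000 = sqrt(-826 + 902) - 1000 = sqrt(76) - 1000 = 2*sqrt(19) - 1000 = -1000 + 2*sqrt(19)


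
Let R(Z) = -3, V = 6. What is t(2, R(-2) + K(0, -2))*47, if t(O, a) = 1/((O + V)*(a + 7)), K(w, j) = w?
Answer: 47/32 ≈ 1.4688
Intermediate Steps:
t(O, a) = 1/((6 + O)*(7 + a)) (t(O, a) = 1/((O + 6)*(a + 7)) = 1/((6 + O)*(7 + a)))
t(2, R(-2) + K(0, -2))*47 = 47/(42 + 6*(-3 + 0) + 7*2 + 2*(-3 + 0)) = 47/(42 + 6*(-3) + 14 + 2*(-3)) = 47/(42 - 18 + 14 - 6) = 47/32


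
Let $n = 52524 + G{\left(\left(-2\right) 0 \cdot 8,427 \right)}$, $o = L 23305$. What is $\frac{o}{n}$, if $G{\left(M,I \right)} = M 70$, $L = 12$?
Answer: $\frac{23305}{4377} \approx 5.3244$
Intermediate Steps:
$G{\left(M,I \right)} = 70 M$
$o = 279660$ ($o = 12 \cdot 23305 = 279660$)
$n = 52524$ ($n = 52524 + 70 \left(-2\right) 0 \cdot 8 = 52524 + 70 \cdot 0 \cdot 8 = 52524 + 70 \cdot 0 = 52524 + 0 = 52524$)
$\frac{o}{n} = \frac{279660}{52524} = 279660 \cdot \frac{1}{52524} = \frac{23305}{4377}$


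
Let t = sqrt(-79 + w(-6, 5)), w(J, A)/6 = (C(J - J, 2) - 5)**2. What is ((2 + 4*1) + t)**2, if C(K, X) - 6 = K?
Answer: (6 + I*sqrt(73))**2 ≈ -37.0 + 102.53*I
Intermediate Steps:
C(K, X) = 6 + K
w(J, A) = 6 (w(J, A) = 6*((6 + (J - J)) - 5)**2 = 6*((6 + 0) - 5)**2 = 6*(6 - 5)**2 = 6*1**2 = 6*1 = 6)
t = I*sqrt(73) (t = sqrt(-79 + 6) = sqrt(-73) = I*sqrt(73) ≈ 8.544*I)
((2 + 4*1) + t)**2 = ((2 + 4*1) + I*sqrt(73))**2 = ((2 + 4) + I*sqrt(73))**2 = (6 + I*sqrt(73))**2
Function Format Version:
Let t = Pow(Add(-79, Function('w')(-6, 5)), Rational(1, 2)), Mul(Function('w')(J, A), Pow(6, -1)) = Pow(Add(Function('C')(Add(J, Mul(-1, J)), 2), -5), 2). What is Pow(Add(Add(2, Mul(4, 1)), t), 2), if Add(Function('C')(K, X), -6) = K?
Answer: Pow(Add(6, Mul(I, Pow(73, Rational(1, 2)))), 2) ≈ Add(-37.000, Mul(102.53, I))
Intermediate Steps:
Function('C')(K, X) = Add(6, K)
Function('w')(J, A) = 6 (Function('w')(J, A) = Mul(6, Pow(Add(Add(6, Add(J, Mul(-1, J))), -5), 2)) = Mul(6, Pow(Add(Add(6, 0), -5), 2)) = Mul(6, Pow(Add(6, -5), 2)) = Mul(6, Pow(1, 2)) = Mul(6, 1) = 6)
t = Mul(I, Pow(73, Rational(1, 2))) (t = Pow(Add(-79, 6), Rational(1, 2)) = Pow(-73, Rational(1, 2)) = Mul(I, Pow(73, Rational(1, 2))) ≈ Mul(8.5440, I))
Pow(Add(Add(2, Mul(4, 1)), t), 2) = Pow(Add(Add(2, Mul(4, 1)), Mul(I, Pow(73, Rational(1, 2)))), 2) = Pow(Add(Add(2, 4), Mul(I, Pow(73, Rational(1, 2)))), 2) = Pow(Add(6, Mul(I, Pow(73, Rational(1, 2)))), 2)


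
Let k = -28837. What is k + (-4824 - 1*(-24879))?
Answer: -8782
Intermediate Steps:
k + (-4824 - 1*(-24879)) = -28837 + (-4824 - 1*(-24879)) = -28837 + (-4824 + 24879) = -28837 + 20055 = -8782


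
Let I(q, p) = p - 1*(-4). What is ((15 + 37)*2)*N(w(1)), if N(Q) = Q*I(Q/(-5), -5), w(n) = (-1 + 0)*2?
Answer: 208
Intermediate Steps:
I(q, p) = 4 + p (I(q, p) = p + 4 = 4 + p)
w(n) = -2 (w(n) = -1*2 = -2)
N(Q) = -Q (N(Q) = Q*(4 - 5) = Q*(-1) = -Q)
((15 + 37)*2)*N(w(1)) = ((15 + 37)*2)*(-1*(-2)) = (52*2)*2 = 104*2 = 208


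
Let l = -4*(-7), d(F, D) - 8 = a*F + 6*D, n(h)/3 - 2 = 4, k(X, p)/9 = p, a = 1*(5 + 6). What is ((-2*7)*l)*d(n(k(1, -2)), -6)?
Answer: -66640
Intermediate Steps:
a = 11 (a = 1*11 = 11)
k(X, p) = 9*p
n(h) = 18 (n(h) = 6 + 3*4 = 6 + 12 = 18)
d(F, D) = 8 + 6*D + 11*F (d(F, D) = 8 + (11*F + 6*D) = 8 + (6*D + 11*F) = 8 + 6*D + 11*F)
l = 28
((-2*7)*l)*d(n(k(1, -2)), -6) = (-2*7*28)*(8 + 6*(-6) + 11*18) = (-14*28)*(8 - 36 + 198) = -392*170 = -66640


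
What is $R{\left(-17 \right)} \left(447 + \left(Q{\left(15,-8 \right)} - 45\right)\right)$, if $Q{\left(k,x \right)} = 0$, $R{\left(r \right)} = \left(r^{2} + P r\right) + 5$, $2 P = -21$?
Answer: $189945$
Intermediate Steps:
$P = - \frac{21}{2}$ ($P = \frac{1}{2} \left(-21\right) = - \frac{21}{2} \approx -10.5$)
$R{\left(r \right)} = 5 + r^{2} - \frac{21 r}{2}$ ($R{\left(r \right)} = \left(r^{2} - \frac{21 r}{2}\right) + 5 = 5 + r^{2} - \frac{21 r}{2}$)
$R{\left(-17 \right)} \left(447 + \left(Q{\left(15,-8 \right)} - 45\right)\right) = \left(5 + \left(-17\right)^{2} - - \frac{357}{2}\right) \left(447 + \left(0 - 45\right)\right) = \left(5 + 289 + \frac{357}{2}\right) \left(447 + \left(0 - 45\right)\right) = \frac{945 \left(447 - 45\right)}{2} = \frac{945}{2} \cdot 402 = 189945$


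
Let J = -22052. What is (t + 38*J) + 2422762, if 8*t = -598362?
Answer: 6039963/4 ≈ 1.5100e+6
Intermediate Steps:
t = -299181/4 (t = (⅛)*(-598362) = -299181/4 ≈ -74795.)
(t + 38*J) + 2422762 = (-299181/4 + 38*(-22052)) + 2422762 = (-299181/4 - 837976) + 2422762 = -3651085/4 + 2422762 = 6039963/4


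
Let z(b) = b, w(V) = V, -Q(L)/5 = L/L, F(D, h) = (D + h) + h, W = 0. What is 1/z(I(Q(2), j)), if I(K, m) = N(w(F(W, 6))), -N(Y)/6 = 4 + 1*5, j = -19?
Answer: -1/54 ≈ -0.018519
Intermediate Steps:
F(D, h) = D + 2*h
Q(L) = -5 (Q(L) = -5*L/L = -5*1 = -5)
N(Y) = -54 (N(Y) = -6*(4 + 1*5) = -6*(4 + 5) = -6*9 = -54)
I(K, m) = -54
1/z(I(Q(2), j)) = 1/(-54) = -1/54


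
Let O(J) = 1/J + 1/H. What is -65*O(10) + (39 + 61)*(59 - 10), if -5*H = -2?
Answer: 4731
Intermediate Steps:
H = ⅖ (H = -⅕*(-2) = ⅖ ≈ 0.40000)
O(J) = 5/2 + 1/J (O(J) = 1/J + 1/(⅖) = 1/J + 1*(5/2) = 1/J + 5/2 = 5/2 + 1/J)
-65*O(10) + (39 + 61)*(59 - 10) = -65*(5/2 + 1/10) + (39 + 61)*(59 - 10) = -65*(5/2 + ⅒) + 100*49 = -65*13/5 + 4900 = -169 + 4900 = 4731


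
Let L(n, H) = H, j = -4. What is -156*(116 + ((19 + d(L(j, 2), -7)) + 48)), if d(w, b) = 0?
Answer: -28548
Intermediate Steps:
-156*(116 + ((19 + d(L(j, 2), -7)) + 48)) = -156*(116 + ((19 + 0) + 48)) = -156*(116 + (19 + 48)) = -156*(116 + 67) = -156*183 = -28548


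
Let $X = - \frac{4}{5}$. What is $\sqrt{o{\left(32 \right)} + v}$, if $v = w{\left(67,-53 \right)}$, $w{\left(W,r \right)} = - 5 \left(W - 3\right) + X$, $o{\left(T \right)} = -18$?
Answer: $\frac{11 i \sqrt{70}}{5} \approx 18.407 i$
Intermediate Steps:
$X = - \frac{4}{5}$ ($X = \left(-4\right) \frac{1}{5} = - \frac{4}{5} \approx -0.8$)
$w{\left(W,r \right)} = \frac{71}{5} - 5 W$ ($w{\left(W,r \right)} = - 5 \left(W - 3\right) - \frac{4}{5} = - 5 \left(-3 + W\right) - \frac{4}{5} = \left(15 - 5 W\right) - \frac{4}{5} = \frac{71}{5} - 5 W$)
$v = - \frac{1604}{5}$ ($v = \frac{71}{5} - 335 = - \frac{1604}{5} \approx -320.8$)
$\sqrt{o{\left(32 \right)} + v} = \sqrt{-18 - \frac{1604}{5}} = \sqrt{- \frac{1694}{5}} = \frac{11 i \sqrt{70}}{5}$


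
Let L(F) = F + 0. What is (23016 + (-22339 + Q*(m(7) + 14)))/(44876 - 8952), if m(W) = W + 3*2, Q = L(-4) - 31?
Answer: -67/8981 ≈ -0.0074602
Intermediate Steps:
L(F) = F
Q = -35 (Q = -4 - 31 = -35)
m(W) = 6 + W (m(W) = W + 6 = 6 + W)
(23016 + (-22339 + Q*(m(7) + 14)))/(44876 - 8952) = (23016 + (-22339 - 35*((6 + 7) + 14)))/(44876 - 8952) = (23016 + (-22339 - 35*(13 + 14)))/35924 = (23016 + (-22339 - 35*27))*(1/35924) = (23016 + (-22339 - 945))*(1/35924) = (23016 - 23284)*(1/35924) = -268*1/35924 = -67/8981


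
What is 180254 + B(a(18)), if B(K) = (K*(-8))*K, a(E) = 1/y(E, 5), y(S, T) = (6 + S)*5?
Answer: 324457199/1800 ≈ 1.8025e+5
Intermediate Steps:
y(S, T) = 30 + 5*S
a(E) = 1/(30 + 5*E)
B(K) = -8*K**2 (B(K) = (-8*K)*K = -8*K**2)
180254 + B(a(18)) = 180254 - 8*1/(25*(6 + 18)**2) = 180254 - 8*((1/5)/24)**2 = 180254 - 8*((1/5)*(1/24))**2 = 180254 - 8*(1/120)**2 = 180254 - 8*1/14400 = 180254 - 1/1800 = 324457199/1800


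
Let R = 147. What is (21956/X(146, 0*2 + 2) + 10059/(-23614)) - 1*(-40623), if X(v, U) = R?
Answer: 141529904045/3471258 ≈ 40772.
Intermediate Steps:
X(v, U) = 147
(21956/X(146, 0*2 + 2) + 10059/(-23614)) - 1*(-40623) = (21956/147 + 10059/(-23614)) - 1*(-40623) = (21956*(1/147) + 10059*(-1/23614)) + 40623 = (21956/147 - 10059/23614) + 40623 = 516990311/3471258 + 40623 = 141529904045/3471258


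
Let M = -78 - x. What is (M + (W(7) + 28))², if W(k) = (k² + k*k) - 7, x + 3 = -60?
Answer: 10816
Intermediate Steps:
x = -63 (x = -3 - 60 = -63)
W(k) = -7 + 2*k² (W(k) = (k² + k²) - 7 = 2*k² - 7 = -7 + 2*k²)
M = -15 (M = -78 - 1*(-63) = -78 + 63 = -15)
(M + (W(7) + 28))² = (-15 + ((-7 + 2*7²) + 28))² = (-15 + ((-7 + 2*49) + 28))² = (-15 + ((-7 + 98) + 28))² = (-15 + (91 + 28))² = (-15 + 119)² = 104² = 10816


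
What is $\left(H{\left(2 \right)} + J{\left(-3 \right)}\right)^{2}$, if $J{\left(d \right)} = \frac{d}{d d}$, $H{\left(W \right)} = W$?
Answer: $\frac{25}{9} \approx 2.7778$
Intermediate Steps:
$J{\left(d \right)} = \frac{1}{d}$ ($J{\left(d \right)} = \frac{d}{d^{2}} = \frac{1}{d}$)
$\left(H{\left(2 \right)} + J{\left(-3 \right)}\right)^{2} = \left(2 + \frac{1}{-3}\right)^{2} = \left(2 - \frac{1}{3}\right)^{2} = \left(\frac{5}{3}\right)^{2} = \frac{25}{9}$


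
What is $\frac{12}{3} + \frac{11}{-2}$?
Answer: $- \frac{3}{2} \approx -1.5$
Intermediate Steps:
$\frac{12}{3} + \frac{11}{-2} = 12 \cdot \frac{1}{3} + 11 \left(- \frac{1}{2}\right) = 4 - \frac{11}{2} = - \frac{3}{2}$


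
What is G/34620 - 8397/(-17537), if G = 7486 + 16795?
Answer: 716520037/607130940 ≈ 1.1802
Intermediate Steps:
G = 24281
G/34620 - 8397/(-17537) = 24281/34620 - 8397/(-17537) = 24281*(1/34620) - 8397*(-1/17537) = 24281/34620 + 8397/17537 = 716520037/607130940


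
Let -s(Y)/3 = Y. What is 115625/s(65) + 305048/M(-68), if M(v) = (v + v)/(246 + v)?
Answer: -15594031/39 ≈ -3.9985e+5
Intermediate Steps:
M(v) = 2*v/(246 + v) (M(v) = (2*v)/(246 + v) = 2*v/(246 + v))
s(Y) = -3*Y
115625/s(65) + 305048/M(-68) = 115625/((-3*65)) + 305048/((2*(-68)/(246 - 68))) = 115625/(-195) + 305048/((2*(-68)/178)) = 115625*(-1/195) + 305048/((2*(-68)*(1/178))) = -23125/39 + 305048/(-68/89) = -23125/39 + 305048*(-89/68) = -23125/39 - 399254 = -15594031/39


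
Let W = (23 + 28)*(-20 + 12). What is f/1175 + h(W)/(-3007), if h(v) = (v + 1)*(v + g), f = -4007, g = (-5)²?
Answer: -195209224/3533225 ≈ -55.250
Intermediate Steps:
g = 25
W = -408 (W = 51*(-8) = -408)
h(v) = (1 + v)*(25 + v) (h(v) = (v + 1)*(v + 25) = (1 + v)*(25 + v))
f/1175 + h(W)/(-3007) = -4007/1175 + (25 + (-408)² + 26*(-408))/(-3007) = -4007*1/1175 + (25 + 166464 - 10608)*(-1/3007) = -4007/1175 + 155881*(-1/3007) = -4007/1175 - 155881/3007 = -195209224/3533225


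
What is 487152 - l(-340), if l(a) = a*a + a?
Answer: 371892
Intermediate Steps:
l(a) = a + a**2 (l(a) = a**2 + a = a + a**2)
487152 - l(-340) = 487152 - (-340)*(1 - 340) = 487152 - (-340)*(-339) = 487152 - 1*115260 = 487152 - 115260 = 371892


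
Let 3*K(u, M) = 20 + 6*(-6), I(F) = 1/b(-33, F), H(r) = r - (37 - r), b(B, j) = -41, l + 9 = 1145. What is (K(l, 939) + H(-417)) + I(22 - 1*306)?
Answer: -107792/123 ≈ -876.36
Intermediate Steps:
l = 1136 (l = -9 + 1145 = 1136)
H(r) = -37 + 2*r (H(r) = r + (-37 + r) = -37 + 2*r)
I(F) = -1/41 (I(F) = 1/(-41) = -1/41)
K(u, M) = -16/3 (K(u, M) = (20 + 6*(-6))/3 = (20 - 36)/3 = (⅓)*(-16) = -16/3)
(K(l, 939) + H(-417)) + I(22 - 1*306) = (-16/3 + (-37 + 2*(-417))) - 1/41 = (-16/3 + (-37 - 834)) - 1/41 = (-16/3 - 871) - 1/41 = -2629/3 - 1/41 = -107792/123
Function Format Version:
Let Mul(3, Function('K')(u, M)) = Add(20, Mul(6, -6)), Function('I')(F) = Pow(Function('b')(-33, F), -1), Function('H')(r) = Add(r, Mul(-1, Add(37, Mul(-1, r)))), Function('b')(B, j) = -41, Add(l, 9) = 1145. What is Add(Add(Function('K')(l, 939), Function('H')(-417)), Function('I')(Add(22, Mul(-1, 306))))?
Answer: Rational(-107792, 123) ≈ -876.36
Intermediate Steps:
l = 1136 (l = Add(-9, 1145) = 1136)
Function('H')(r) = Add(-37, Mul(2, r)) (Function('H')(r) = Add(r, Add(-37, r)) = Add(-37, Mul(2, r)))
Function('I')(F) = Rational(-1, 41) (Function('I')(F) = Pow(-41, -1) = Rational(-1, 41))
Function('K')(u, M) = Rational(-16, 3) (Function('K')(u, M) = Mul(Rational(1, 3), Add(20, Mul(6, -6))) = Mul(Rational(1, 3), Add(20, -36)) = Mul(Rational(1, 3), -16) = Rational(-16, 3))
Add(Add(Function('K')(l, 939), Function('H')(-417)), Function('I')(Add(22, Mul(-1, 306)))) = Add(Add(Rational(-16, 3), Add(-37, Mul(2, -417))), Rational(-1, 41)) = Add(Add(Rational(-16, 3), Add(-37, -834)), Rational(-1, 41)) = Add(Add(Rational(-16, 3), -871), Rational(-1, 41)) = Add(Rational(-2629, 3), Rational(-1, 41)) = Rational(-107792, 123)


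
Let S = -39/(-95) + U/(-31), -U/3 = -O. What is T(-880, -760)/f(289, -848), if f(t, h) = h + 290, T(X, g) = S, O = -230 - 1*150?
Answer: -36503/547770 ≈ -0.066639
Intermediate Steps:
O = -380 (O = -230 - 150 = -380)
U = -1140 (U = -(-3)*(-380) = -3*380 = -1140)
S = 109509/2945 (S = -39/(-95) - 1140/(-31) = -39*(-1/95) - 1140*(-1/31) = 39/95 + 1140/31 = 109509/2945 ≈ 37.185)
T(X, g) = 109509/2945
f(t, h) = 290 + h
T(-880, -760)/f(289, -848) = 109509/(2945*(290 - 848)) = (109509/2945)/(-558) = (109509/2945)*(-1/558) = -36503/547770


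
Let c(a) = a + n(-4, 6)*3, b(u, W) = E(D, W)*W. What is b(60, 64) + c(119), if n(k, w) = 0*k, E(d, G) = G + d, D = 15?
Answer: 5175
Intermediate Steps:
n(k, w) = 0
b(u, W) = W*(15 + W) (b(u, W) = (W + 15)*W = (15 + W)*W = W*(15 + W))
c(a) = a (c(a) = a + 0*3 = a + 0 = a)
b(60, 64) + c(119) = 64*(15 + 64) + 119 = 64*79 + 119 = 5056 + 119 = 5175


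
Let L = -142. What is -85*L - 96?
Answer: 11974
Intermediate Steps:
-85*L - 96 = -85*(-142) - 96 = 12070 - 96 = 11974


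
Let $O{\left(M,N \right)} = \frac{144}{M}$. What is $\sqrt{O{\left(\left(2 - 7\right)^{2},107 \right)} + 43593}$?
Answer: $\frac{\sqrt{1089969}}{5} \approx 208.8$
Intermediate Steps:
$\sqrt{O{\left(\left(2 - 7\right)^{2},107 \right)} + 43593} = \sqrt{\frac{144}{\left(2 - 7\right)^{2}} + 43593} = \sqrt{\frac{144}{\left(-5\right)^{2}} + 43593} = \sqrt{\frac{144}{25} + 43593} = \sqrt{\frac{1089969}{25}} = \frac{\sqrt{1089969}}{5}$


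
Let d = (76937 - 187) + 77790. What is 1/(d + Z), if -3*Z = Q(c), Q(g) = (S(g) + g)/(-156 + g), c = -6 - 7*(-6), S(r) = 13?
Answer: 360/55634449 ≈ 6.4708e-6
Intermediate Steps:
c = 36 (c = -6 + 42 = 36)
d = 154540 (d = 76750 + 77790 = 154540)
Q(g) = (13 + g)/(-156 + g)
Z = 49/360 (Z = -(13 + 36)/(3*(-156 + 36)) = -49/(3*(-120)) = -(-1)*49/360 = -⅓*(-49/120) = 49/360 ≈ 0.13611)
1/(d + Z) = 1/(154540 + 49/360) = 1/(55634449/360) = 360/55634449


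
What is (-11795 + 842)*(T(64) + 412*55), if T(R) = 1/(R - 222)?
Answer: -39214795887/158 ≈ -2.4819e+8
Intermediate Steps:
T(R) = 1/(-222 + R)
(-11795 + 842)*(T(64) + 412*55) = (-11795 + 842)*(1/(-222 + 64) + 412*55) = -10953*(1/(-158) + 22660) = -10953*(-1/158 + 22660) = -10953*3580279/158 = -39214795887/158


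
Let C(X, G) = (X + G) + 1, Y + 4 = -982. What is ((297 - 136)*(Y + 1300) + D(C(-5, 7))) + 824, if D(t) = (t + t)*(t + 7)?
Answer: 51438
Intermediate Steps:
Y = -986 (Y = -4 - 982 = -986)
C(X, G) = 1 + G + X (C(X, G) = (G + X) + 1 = 1 + G + X)
D(t) = 2*t*(7 + t) (D(t) = (2*t)*(7 + t) = 2*t*(7 + t))
((297 - 136)*(Y + 1300) + D(C(-5, 7))) + 824 = ((297 - 136)*(-986 + 1300) + 2*(1 + 7 - 5)*(7 + (1 + 7 - 5))) + 824 = (161*314 + 2*3*(7 + 3)) + 824 = (50554 + 2*3*10) + 824 = (50554 + 60) + 824 = 50614 + 824 = 51438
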